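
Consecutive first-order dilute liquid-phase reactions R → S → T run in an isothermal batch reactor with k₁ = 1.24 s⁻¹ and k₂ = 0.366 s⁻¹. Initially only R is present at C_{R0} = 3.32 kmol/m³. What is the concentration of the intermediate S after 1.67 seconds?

Solving the coupled first-order balances gives C_S(t) = [k₁/(k₂−k₁)]·C_{R0}·(e^(−k₁t) − e^(−k₂t)).
e^(−k₁t) = e^(−1.24×1.67) = e^(−2.071) = 0.1261; e^(−k₂t) = e^(−0.6112) = 0.5427.
C_S = 1.24×3.32/(0.366−1.24) × (0.1261−0.5427) = (-4.710)×(-0.4166) = 1.962 kmol/m³.

1.96 kmol/m³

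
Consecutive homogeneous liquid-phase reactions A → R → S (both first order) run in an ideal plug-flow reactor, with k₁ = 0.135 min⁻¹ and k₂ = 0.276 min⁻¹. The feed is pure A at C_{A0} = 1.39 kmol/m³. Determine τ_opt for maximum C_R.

Setting dC_R/dτ = 0 gives τ_opt = ln(k₂/k₁)/(k₂−k₁).
= ln(0.276/0.135)/(0.276−0.135) = ln(2.044)/0.1410 = 0.7151/0.1410 = 5.07 min.

5.07 min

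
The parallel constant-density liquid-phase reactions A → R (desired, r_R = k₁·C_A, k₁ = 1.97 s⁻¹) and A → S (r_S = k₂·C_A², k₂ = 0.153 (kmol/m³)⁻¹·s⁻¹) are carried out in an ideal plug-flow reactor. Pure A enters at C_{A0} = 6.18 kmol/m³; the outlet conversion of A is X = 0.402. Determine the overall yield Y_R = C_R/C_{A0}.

0.291

C_A = C_{A0}(1−X) = 3.696 kmol/m³.
Along a PFR/batch, dC_R/dC_A = −r_R/(r_R+r_S) = −k₁/(k₁+k₂·C_A).
Integrating from C_{A0} to C_A: C_R = (1.97/0.153)·ln[(1.97+0.153·6.18)/(1.97+0.153·3.70)] = 12.88·ln(2.916/2.535) = 1.799 kmol/m³.
Y_R = C_R/C_{A0} = 1.799/6.18 = 0.291.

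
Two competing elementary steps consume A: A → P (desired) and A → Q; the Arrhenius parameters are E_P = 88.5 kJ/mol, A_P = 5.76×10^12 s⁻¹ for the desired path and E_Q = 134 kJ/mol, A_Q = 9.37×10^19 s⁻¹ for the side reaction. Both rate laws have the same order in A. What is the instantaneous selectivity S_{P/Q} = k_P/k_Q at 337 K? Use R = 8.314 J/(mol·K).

Since both paths have the same order in A, the concentration cancels and S_{P/Q} = k_P/k_Q = (A_P/A_Q)·exp[(E_Q−E_P)/(RT)].
(E_Q−E_P)/(RT) = (134−88.5)×10³/(8.314×337) = 45500/2802 = 16.24.
k_P/k_Q = (5.76×10^12/9.37×10^19)·exp(16.24) = 6.147×10^-8 × 1.129×10^7 = 0.694.

0.694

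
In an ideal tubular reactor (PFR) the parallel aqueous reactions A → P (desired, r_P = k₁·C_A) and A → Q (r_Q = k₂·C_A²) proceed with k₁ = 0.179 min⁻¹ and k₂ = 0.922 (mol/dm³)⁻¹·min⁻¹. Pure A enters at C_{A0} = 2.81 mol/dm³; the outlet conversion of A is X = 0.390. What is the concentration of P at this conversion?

0.0881 mol/dm³

C_A = C_{A0}(1−X) = 1.714 mol/dm³.
Along a PFR/batch, dC_P/dC_A = −r_P/(r_P+r_Q) = −k₁/(k₁+k₂·C_A).
Integrating from C_{A0} to C_A: C_P = (0.179/0.922)·ln[(0.179+0.922·2.81)/(0.179+0.922·1.71)] = 0.1941·ln(2.770/1.759) = 0.08810 mol/dm³.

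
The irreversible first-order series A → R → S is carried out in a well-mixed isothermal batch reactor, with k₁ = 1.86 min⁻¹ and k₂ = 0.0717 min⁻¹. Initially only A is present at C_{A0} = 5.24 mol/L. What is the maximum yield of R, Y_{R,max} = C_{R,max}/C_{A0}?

For a first-order series the maximum intermediate yield is C_{R,max}/C_{A0} = (k₁/k₂)^[k₂/(k₂−k₁)].
= (1.86/0.0717)^(0.0717/(0.0717−1.86)) = (25.94)^(-0.04009) = 0.8776.

0.878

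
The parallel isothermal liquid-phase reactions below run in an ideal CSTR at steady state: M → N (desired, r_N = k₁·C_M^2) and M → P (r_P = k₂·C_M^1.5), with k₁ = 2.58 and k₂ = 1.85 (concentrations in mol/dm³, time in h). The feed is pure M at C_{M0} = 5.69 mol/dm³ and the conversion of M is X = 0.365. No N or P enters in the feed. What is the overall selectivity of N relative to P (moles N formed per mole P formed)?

2.65

Exit C_M = C_{M0}(1−X) = 5.69×0.635 = 3.613 mol/dm³.
In a CSTR the entire volume is at exit conditions, so r_N = 2.58×3.613^2 = 33.68 and r_P = 1.85×3.613^1.5 = 12.71.
Overall selectivity = C_N/C_P = r_Nτ/(r_Pτ) = r_N/r_P = 2.65.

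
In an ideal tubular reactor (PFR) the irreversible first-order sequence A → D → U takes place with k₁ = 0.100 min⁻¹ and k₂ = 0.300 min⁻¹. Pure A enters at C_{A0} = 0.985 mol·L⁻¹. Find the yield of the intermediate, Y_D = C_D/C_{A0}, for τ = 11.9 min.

Solving the coupled first-order balances gives C_D(τ) = [k₁/(k₂−k₁)]·C_{A0}·(e^(−k₁τ) − e^(−k₂τ)).
e^(−k₁τ) = e^(−0.100×11.9) = e^(−1.190) = 0.3042; e^(−k₂τ) = e^(−3.570) = 0.02816.
C_D = 0.100×0.985/(0.300−0.100) × (0.3042−0.02816) = 0.4925×0.2761 = 0.1360 mol·L⁻¹.
Y_D = C_D/C_{A0} = 0.1360/0.985 = 0.138.

0.138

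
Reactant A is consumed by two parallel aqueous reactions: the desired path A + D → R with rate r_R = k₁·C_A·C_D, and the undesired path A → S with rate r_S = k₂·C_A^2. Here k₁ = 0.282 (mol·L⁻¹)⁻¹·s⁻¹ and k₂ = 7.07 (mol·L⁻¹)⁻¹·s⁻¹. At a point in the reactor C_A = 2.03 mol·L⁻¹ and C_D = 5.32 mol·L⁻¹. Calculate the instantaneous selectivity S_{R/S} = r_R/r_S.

0.105

S_{R/S} = r_R/r_S = (k₁·C_A·C_D)/(k₂·C_A^2) = (k₁/k₂)·C_A⁻¹·C_D.
= (0.282×2.030×5.320) / (7.07×2.030^2) = 3.045/29.13 = 0.105.
The undesired path is higher order in A, so low C_A (CSTR or dilute feed) favours R.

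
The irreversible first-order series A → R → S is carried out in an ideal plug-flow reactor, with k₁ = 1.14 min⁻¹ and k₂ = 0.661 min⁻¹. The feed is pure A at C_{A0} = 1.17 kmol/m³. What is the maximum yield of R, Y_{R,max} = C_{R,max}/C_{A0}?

0.471

At the optimum, C_{R,max}/C_{A0} = (k₁/k₂)^[k₂/(k₂−k₁)].
= (1.14/0.661)^(0.661/(0.661−1.14)) = (1.725)^(-1.380) = 0.4714.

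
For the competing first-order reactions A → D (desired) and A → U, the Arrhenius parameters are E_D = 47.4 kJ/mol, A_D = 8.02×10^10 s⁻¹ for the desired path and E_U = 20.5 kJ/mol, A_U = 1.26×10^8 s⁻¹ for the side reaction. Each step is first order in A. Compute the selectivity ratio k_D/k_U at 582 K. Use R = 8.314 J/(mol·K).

With equal orders, S_{D/U} = k_D/k_U = (A_D/A_U)·exp[(E_U−E_D)/(RT)].
(E_U−E_D)/(RT) = (20.5−47.4)×10³/(8.314×582) = -26900/4839 = -5.559.
k_D/k_U = (8.02×10^10/1.26×10^8)·exp(-5.559) = 636.5 × 0.003852 = 2.45.

2.45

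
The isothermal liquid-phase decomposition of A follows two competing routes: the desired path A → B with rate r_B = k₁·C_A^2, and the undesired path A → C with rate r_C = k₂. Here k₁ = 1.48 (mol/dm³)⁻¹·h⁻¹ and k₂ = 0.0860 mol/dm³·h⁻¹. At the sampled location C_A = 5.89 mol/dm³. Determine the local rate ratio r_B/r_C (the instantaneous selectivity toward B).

597

S_{B/C} = r_B/r_C = (k₁·C_A^2)/(k₂) = (k₁/k₂)·C_A^2.
= (1.48×5.890^2) / (0.0860) = 51.34/0.08600 = 597.
Since the desired path is higher order in A, keeping C_A high (PFR or concentrated feed) favours B.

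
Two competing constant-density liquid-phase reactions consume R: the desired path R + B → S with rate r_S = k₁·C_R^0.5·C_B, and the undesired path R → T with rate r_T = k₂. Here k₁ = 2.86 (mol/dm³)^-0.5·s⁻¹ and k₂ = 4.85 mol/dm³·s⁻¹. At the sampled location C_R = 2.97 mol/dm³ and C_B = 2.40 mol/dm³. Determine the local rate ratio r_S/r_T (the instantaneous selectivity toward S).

2.44

S_{S/T} = r_S/r_T = (k₁·C_R^0.5·C_B)/(k₂) = (k₁/k₂)·C_R^0.5·C_B.
= (2.86×2.970^0.5×2.400) / (4.85) = 11.83/4.850 = 2.44.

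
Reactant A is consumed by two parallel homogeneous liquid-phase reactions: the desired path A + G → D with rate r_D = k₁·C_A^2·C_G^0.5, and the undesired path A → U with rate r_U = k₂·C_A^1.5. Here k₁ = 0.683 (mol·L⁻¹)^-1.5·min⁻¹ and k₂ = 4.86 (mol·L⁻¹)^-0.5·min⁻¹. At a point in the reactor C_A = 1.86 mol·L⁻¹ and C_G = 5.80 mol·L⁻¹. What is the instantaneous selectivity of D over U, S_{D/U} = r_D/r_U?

0.462

S_{D/U} = r_D/r_U = (k₁·C_A^2·C_G^0.5)/(k₂·C_A^1.5) = (k₁/k₂)·C_A^0.5·C_G^0.5.
= (0.683×1.860^2×5.800^0.5) / (4.86×1.860^1.5) = 5.691/12.33 = 0.462.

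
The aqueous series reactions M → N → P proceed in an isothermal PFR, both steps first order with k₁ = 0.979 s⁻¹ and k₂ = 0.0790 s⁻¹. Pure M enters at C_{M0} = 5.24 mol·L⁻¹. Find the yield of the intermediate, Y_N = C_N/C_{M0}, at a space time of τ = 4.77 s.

0.736

The intermediate concentration in a first-order A→B→C sequence is C_N = k₁C_{M0}(e^(−k₁τ) − e^(−k₂τ))/(k₂−k₁).
e^(−k₁τ) = e^(−0.979×4.77) = e^(−4.670) = 0.009374; e^(−k₂τ) = e^(−0.3768) = 0.6860.
C_N = 0.979×5.24/(0.0790−0.979) × (0.009374−0.6860) = (-5.700)×(-0.6767) = 3.857 mol·L⁻¹.
Y_N = C_N/C_{M0} = 3.857/5.24 = 0.736.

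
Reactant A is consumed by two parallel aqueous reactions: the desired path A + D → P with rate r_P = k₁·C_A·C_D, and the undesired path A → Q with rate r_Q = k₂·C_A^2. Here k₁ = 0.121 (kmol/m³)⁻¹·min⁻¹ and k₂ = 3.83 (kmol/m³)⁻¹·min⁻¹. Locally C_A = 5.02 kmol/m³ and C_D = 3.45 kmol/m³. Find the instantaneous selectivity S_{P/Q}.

S_{P/Q} = r_P/r_Q = (k₁·C_A·C_D)/(k₂·C_A^2) = (k₁/k₂)·C_A⁻¹·C_D.
= (0.121×5.020×3.450) / (3.83×5.020^2) = 2.096/96.52 = 0.0217.
The undesired path is higher order in A, so low C_A (CSTR or dilute feed) favours P.

0.0217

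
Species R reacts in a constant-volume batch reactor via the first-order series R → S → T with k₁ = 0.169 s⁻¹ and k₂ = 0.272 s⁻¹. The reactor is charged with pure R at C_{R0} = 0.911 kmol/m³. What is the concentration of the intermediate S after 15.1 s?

For first-order series with pure R initially, C_S(t) = k₁C_{R0}/(k₂−k₁)·(e^(−k₁t) − e^(−k₂t)).
e^(−k₁t) = e^(−0.169×15.1) = e^(−2.552) = 0.07793; e^(−k₂t) = e^(−4.107) = 0.01645.
C_S = 0.169×0.911/(0.272−0.169) × (0.07793−0.01645) = 1.495×0.06148 = 0.09190 kmol/m³.

0.0919 kmol/m³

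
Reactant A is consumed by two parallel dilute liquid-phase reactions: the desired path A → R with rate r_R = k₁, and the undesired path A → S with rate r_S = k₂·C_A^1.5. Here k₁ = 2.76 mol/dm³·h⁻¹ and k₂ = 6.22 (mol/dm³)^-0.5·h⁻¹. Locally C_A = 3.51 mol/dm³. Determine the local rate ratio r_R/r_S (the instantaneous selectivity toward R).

S_{R/S} = r_R/r_S = (k₁)/(k₂·C_A^1.5) = (k₁/k₂)·C_A^-1.5.
= (2.76) / (6.22×3.510^1.5) = 2.760/40.90 = 0.0675.

0.0675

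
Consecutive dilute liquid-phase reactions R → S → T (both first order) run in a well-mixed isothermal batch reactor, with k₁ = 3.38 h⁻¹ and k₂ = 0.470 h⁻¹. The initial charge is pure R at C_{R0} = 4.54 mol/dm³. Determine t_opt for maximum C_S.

Setting dC_S/dt = 0 gives t_opt = ln(k₂/k₁)/(k₂−k₁).
= ln(0.470/3.38)/(0.470−3.38) = ln(0.1391)/-2.910 = -1.973/-2.910 = 0.678 h.

0.678 h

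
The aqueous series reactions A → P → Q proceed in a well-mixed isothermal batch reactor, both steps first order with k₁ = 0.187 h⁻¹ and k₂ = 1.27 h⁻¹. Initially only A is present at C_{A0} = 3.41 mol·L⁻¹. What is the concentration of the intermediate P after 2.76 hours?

0.334 mol·L⁻¹

The intermediate concentration in a first-order A→B→C sequence is C_P = k₁C_{A0}(e^(−k₁t) − e^(−k₂t))/(k₂−k₁).
e^(−k₁t) = e^(−0.187×2.76) = e^(−0.5161) = 0.5968; e^(−k₂t) = e^(−3.505) = 0.03004.
C_P = 0.187×3.41/(1.27−0.187) × (0.5968−0.03004) = 0.5888×0.5668 = 0.3337 mol·L⁻¹.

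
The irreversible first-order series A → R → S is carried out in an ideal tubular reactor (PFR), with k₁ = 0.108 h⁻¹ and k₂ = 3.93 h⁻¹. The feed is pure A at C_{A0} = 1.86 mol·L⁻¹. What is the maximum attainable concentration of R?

0.0462 mol·L⁻¹

At the optimum, C_{R,max}/C_{A0} = (k₁/k₂)^[k₂/(k₂−k₁)].
= (0.108/3.93)^(3.93/(3.93−0.108)) = (0.02748)^(1.028) = 0.02483.
C_{R,max} = 0.02483×1.86 = 0.0462 mol·L⁻¹.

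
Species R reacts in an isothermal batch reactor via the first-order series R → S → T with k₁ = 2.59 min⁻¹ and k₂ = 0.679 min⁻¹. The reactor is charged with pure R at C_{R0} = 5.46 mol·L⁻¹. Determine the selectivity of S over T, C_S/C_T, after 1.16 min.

1.37

Solving the coupled first-order balances gives C_S(t) = [k₁/(k₂−k₁)]·C_{R0}·(e^(−k₁t) − e^(−k₂t)).
e^(−k₁t) = e^(−2.59×1.16) = e^(−3.004) = 0.04957; e^(−k₂t) = e^(−0.7876) = 0.4549.
C_S = 2.59×5.46/(0.679−2.59) × (0.04957−0.4549) = (-7.400)×(-0.4053) = 3.000 mol·L⁻¹.
C_R = C_{R0}e^(−k₁t) = 0.2706 mol·L⁻¹, so C_T = C_{R0}−C_R−C_S = 2.190 mol·L⁻¹; C_S/C_T = 1.37.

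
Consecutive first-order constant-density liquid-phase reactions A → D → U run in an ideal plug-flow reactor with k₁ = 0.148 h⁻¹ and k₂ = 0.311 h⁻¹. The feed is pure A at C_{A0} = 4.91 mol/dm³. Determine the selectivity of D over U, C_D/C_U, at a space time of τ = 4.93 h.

0.875

Solving the coupled first-order balances gives C_D(τ) = [k₁/(k₂−k₁)]·C_{A0}·(e^(−k₁τ) − e^(−k₂τ)).
e^(−k₁τ) = e^(−0.148×4.93) = e^(−0.7296) = 0.4821; e^(−k₂τ) = e^(−1.533) = 0.2158.
C_D = 0.148×4.91/(0.311−0.148) × (0.4821−0.2158) = 4.458×0.2662 = 1.187 mol/dm³.
C_A = C_{A0}e^(−k₁τ) = 2.367 mol/dm³, so C_U = C_{A0}−C_A−C_D = 1.356 mol/dm³; C_D/C_U = 0.875.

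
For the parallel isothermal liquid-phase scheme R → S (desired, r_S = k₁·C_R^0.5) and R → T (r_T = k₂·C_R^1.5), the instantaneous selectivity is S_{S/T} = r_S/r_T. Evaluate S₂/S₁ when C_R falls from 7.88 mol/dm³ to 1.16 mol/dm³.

6.79

S_{S/T} = (k₁/k₂)·C_R⁻¹, so S₂/S₁ = (C_{R,2}/C_{R,1})⁻¹.
= 7.88/1.16 = 6.79.
Selectivity toward S rises as C_R falls — low-concentration operation is favoured.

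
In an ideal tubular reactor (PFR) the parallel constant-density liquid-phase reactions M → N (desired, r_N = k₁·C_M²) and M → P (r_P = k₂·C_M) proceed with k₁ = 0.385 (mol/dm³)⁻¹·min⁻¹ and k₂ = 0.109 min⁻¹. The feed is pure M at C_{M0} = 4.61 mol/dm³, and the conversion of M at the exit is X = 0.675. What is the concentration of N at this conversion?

C_M = C_{M0}(1−X) = 1.498 mol/dm³.
Along a PFR/batch, dC_P/dC_M = −r_P/(r_N+r_P) = −k₂/(k₂+k₁·C_M).
Integrating from C_{M0} to C_M: C_P = (0.109/0.385)·ln[(0.109+0.385·4.61)/(0.109+0.385·1.50)] = 0.2831·ln(1.884/0.6858) = 0.2861 mol/dm³.
Then C_N = (C_{M0}−C_M) − C_P = 3.112 − 0.2861 = 2.826 mol/dm³.

2.83 mol/dm³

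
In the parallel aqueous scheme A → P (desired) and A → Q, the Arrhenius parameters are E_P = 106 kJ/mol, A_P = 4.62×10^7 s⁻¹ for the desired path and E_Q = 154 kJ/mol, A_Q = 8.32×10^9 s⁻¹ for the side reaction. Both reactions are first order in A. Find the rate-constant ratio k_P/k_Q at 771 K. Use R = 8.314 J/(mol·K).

9.92

With equal orders, S_{P/Q} = k_P/k_Q = (A_P/A_Q)·exp[(E_Q−E_P)/(RT)].
(E_Q−E_P)/(RT) = (154−106)×10³/(8.314×771) = 48000/6410 = 7.488.
k_P/k_Q = (4.62×10^7/8.32×10^9)·exp(7.488) = 0.005553 × 1787 = 9.92.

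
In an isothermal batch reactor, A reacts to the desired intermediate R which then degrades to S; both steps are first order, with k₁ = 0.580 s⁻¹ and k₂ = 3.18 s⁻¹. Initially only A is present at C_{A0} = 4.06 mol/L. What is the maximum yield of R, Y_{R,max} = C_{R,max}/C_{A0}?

For a first-order series the maximum intermediate yield is C_{R,max}/C_{A0} = (k₁/k₂)^[k₂/(k₂−k₁)].
= (0.580/3.18)^(3.18/(3.18−0.580)) = (0.1824)^(1.223) = 0.1248.

0.125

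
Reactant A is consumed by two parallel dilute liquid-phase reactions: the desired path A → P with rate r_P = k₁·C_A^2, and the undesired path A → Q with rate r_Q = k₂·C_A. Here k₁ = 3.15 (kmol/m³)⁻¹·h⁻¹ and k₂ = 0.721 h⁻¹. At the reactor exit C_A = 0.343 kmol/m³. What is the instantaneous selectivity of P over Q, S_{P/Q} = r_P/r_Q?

S_{P/Q} = r_P/r_Q = (k₁·C_A^2)/(k₂·C_A) = (k₁/k₂)·C_A.
= (3.15×0.3430^2) / (0.721×0.3430) = 0.3706/0.2473 = 1.50.

1.50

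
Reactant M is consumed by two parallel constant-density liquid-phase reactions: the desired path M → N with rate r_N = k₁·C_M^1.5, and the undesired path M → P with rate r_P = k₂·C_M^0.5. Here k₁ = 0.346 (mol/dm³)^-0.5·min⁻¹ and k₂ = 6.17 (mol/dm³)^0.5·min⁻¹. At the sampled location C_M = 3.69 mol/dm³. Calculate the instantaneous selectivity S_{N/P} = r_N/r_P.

S_{N/P} = r_N/r_P = (k₁·C_M^1.5)/(k₂·C_M^0.5) = (k₁/k₂)·C_M.
= (0.346×3.690^1.5) / (6.17×3.690^0.5) = 2.453/11.85 = 0.207.

0.207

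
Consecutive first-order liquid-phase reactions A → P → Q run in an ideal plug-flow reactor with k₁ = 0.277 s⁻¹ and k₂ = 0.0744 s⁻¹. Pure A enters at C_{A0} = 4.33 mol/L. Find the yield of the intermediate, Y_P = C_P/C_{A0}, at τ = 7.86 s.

Solving the coupled first-order balances gives C_P(τ) = [k₁/(k₂−k₁)]·C_{A0}·(e^(−k₁τ) − e^(−k₂τ)).
e^(−k₁τ) = e^(−0.277×7.86) = e^(−2.177) = 0.1134; e^(−k₂τ) = e^(−0.5848) = 0.5572.
C_P = 0.277×4.33/(0.0744−0.277) × (0.1134−0.5572) = (-5.920)×(-0.4439) = 2.628 mol/L.
Y_P = C_P/C_{A0} = 2.628/4.33 = 0.607.

0.607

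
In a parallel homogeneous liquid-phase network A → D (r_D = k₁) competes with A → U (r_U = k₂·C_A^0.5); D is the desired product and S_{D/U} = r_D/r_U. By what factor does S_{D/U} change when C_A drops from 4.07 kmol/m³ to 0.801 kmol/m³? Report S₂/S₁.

2.25

S_{D/U} = (k₁/k₂)·C_A^-0.5, so S₂/S₁ = (C_{A,2}/C_{A,1})^-0.5.
= (0.801/4.07)^(-0.5) = (0.1968)^(-0.5) = 2.25.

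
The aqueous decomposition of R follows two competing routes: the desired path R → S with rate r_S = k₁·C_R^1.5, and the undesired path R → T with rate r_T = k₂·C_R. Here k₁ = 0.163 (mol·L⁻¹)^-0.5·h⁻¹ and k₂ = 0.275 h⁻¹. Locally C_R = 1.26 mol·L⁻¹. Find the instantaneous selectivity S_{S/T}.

S_{S/T} = r_S/r_T = (k₁·C_R^1.5)/(k₂·C_R) = (k₁/k₂)·C_R^0.5.
= (0.163×1.260^1.5) / (0.275×1.260) = 0.2305/0.3465 = 0.665.

0.665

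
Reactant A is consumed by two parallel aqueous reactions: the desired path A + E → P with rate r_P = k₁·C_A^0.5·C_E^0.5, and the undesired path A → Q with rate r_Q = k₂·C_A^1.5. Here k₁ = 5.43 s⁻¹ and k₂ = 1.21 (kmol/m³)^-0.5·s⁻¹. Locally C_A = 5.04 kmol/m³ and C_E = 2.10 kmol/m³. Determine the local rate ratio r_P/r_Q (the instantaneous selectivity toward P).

S_{P/Q} = r_P/r_Q = (k₁·C_A^0.5·C_E^0.5)/(k₂·C_A^1.5) = (k₁/k₂)·C_A⁻¹·C_E^0.5.
= (5.43×5.040^0.5×2.100^0.5) / (1.21×5.040^1.5) = 17.67/13.69 = 1.29.
The undesired path is higher order in A, so low C_A (CSTR or dilute feed) favours P.

1.29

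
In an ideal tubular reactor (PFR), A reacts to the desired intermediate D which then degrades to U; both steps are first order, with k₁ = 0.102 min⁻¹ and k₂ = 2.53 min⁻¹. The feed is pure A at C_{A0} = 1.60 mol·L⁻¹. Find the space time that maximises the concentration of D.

For first-order series the maximum of C_D occurs at τ_opt = ln(k₂/k₁)/(k₂−k₁).
= ln(2.53/0.102)/(2.53−0.102) = ln(24.80)/2.428 = 3.211/2.428 = 1.32 min.

1.32 min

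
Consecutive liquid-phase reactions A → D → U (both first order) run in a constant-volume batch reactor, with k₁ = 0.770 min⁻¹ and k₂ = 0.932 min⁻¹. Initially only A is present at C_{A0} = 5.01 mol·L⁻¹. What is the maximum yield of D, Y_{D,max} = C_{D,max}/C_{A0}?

0.333

Evaluating C_D at t_opt = ln(k₂/k₁)/(k₂−k₁) gives C_{D,max}/C_{A0} = (k₁/k₂)^[k₂/(k₂−k₁)].
= (0.770/0.932)^(0.932/(0.932−0.770)) = (0.8262)^(5.753) = 0.3334.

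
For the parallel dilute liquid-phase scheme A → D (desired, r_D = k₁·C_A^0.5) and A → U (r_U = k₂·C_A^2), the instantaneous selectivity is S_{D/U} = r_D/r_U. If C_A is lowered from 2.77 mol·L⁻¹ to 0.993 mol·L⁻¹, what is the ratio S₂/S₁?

S_{D/U} = (k₁/k₂)·C_A^-1.5, so S₂/S₁ = (C_{A,2}/C_{A,1})^-1.5.
= (0.993/2.77)^(-1.5) = (0.3585)^(-1.5) = 4.66.

4.66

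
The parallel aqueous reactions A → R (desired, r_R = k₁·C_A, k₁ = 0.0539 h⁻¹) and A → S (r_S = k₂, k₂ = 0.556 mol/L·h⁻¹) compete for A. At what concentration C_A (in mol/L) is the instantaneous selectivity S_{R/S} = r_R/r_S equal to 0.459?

S_{R/S} = (k₁/k₂)·C_A ⇒ C_A = S·k₂/k₁.
= 0.459×0.556/0.0539 = 4.73 mol/L.

4.73 mol/L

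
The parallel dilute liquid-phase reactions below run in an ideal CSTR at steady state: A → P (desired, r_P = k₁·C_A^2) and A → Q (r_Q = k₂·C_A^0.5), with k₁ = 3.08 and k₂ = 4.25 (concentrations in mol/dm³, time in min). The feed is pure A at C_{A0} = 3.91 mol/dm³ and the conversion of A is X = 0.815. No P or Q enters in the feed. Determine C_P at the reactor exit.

0.983 mol/dm³

Exit C_A = C_{A0}(1−X) = 3.91×0.185 = 0.7234 mol/dm³.
In a CSTR the entire volume is at exit conditions, so r_P = 3.08×0.7234^2 = 1.612 and r_Q = 4.25×0.7234^0.5 = 3.615.
Fraction of consumed A going to P: r_P/(r_P+r_Q) = 0.3084.
C_P = 0.3084·C_{A0}·X = 0.3084×3.91×0.815 = 0.983 mol/dm³.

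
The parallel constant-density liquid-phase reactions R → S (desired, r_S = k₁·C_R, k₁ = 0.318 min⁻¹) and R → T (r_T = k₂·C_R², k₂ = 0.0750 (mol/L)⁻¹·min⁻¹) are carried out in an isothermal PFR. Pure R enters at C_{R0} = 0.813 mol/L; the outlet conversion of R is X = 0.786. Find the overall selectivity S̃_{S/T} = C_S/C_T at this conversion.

8.72

C_R = C_{R0}(1−X) = 0.1740 mol/L.
Along a PFR/batch, dC_S/dC_R = −r_S/(r_S+r_T) = −k₁/(k₁+k₂·C_R).
Integrating from C_{R0} to C_R: C_S = (0.318/0.0750)·ln[(0.318+0.0750·0.813)/(0.318+0.0750·0.174)] = 4.240·ln(0.3790/0.3310) = 0.5733 mol/L.
C_T = (C_{R0}−C_R)−C_S = 0.06575 mol/L; S̃_{S/T} = 0.5733/0.06575 = 8.72.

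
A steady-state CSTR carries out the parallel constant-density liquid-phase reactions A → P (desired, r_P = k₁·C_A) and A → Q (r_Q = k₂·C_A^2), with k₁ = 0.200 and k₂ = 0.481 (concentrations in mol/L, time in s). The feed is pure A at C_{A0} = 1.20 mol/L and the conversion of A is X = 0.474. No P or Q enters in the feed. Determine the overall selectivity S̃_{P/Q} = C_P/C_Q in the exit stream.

Exit C_A = C_{A0}(1−X) = 1.20×0.526 = 0.6312 mol/L.
In a CSTR the entire volume is at exit conditions, so r_P = 0.200×0.6312 = 0.1262 and r_Q = 0.481×0.6312^2 = 0.1916.
Overall selectivity = C_P/C_Q = r_Pτ/(r_Qτ) = r_P/r_Q = 0.659.

0.659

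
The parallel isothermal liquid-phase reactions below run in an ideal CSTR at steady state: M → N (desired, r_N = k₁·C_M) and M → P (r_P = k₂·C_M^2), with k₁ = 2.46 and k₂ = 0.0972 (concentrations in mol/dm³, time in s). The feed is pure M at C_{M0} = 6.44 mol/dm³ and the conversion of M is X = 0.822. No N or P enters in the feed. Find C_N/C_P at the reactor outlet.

Exit C_M = C_{M0}(1−X) = 6.44×0.178 = 1.146 mol/dm³.
A CSTR operates uniformly at the exit composition, giving r_N = 2.820 and r_P = 0.1277 (each k·C_M^n at C_M = 1.146).
Overall selectivity = C_N/C_P = r_Nτ/(r_Pτ) = r_N/r_P = 22.1.

22.1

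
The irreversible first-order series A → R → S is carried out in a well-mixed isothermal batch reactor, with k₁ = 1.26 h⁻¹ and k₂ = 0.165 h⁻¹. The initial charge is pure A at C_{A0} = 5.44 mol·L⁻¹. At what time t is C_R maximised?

1.86 h

For first-order series the maximum of C_R occurs at t_opt = ln(k₂/k₁)/(k₂−k₁).
= ln(0.165/1.26)/(0.165−1.26) = ln(0.1310)/-1.095 = -2.033/-1.095 = 1.86 h.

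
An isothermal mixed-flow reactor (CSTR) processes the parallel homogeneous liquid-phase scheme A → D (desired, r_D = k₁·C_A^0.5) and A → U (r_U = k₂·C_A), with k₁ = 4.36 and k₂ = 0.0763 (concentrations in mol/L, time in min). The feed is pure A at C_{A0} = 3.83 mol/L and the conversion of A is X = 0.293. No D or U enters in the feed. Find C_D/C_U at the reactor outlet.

Exit C_A = C_{A0}(1−X) = 3.83×0.707 = 2.708 mol/L.
Rates in a CSTR are evaluated at the outlet concentration: r_D = 4.36×2.708^0.5 = 7.175, r_U = 0.0763×2.708 = 0.2066.
Overall selectivity = C_D/C_U = r_Dτ/(r_Uτ) = r_D/r_U = 34.7.

34.7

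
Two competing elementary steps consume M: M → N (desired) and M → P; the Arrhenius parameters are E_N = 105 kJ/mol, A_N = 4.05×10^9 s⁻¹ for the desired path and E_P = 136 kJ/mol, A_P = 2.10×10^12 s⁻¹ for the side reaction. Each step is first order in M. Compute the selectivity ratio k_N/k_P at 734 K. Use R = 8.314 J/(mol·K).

0.310

With equal orders, S_{N/P} = k_N/k_P = (A_N/A_P)·exp[(E_P−E_N)/(RT)].
(E_P−E_N)/(RT) = (136−105)×10³/(8.314×734) = 31000/6102 = 5.080.
k_N/k_P = (4.05×10^9/2.10×10^12)·exp(5.080) = 0.001929 × 160.8 = 0.310.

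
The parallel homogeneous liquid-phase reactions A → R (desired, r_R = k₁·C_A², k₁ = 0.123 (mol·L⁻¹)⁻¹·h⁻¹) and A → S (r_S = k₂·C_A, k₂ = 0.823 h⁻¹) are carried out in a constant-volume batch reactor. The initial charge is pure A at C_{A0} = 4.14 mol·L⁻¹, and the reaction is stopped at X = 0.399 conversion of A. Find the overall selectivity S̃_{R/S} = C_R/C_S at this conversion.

0.492

C_A = C_{A0}(1−X) = 2.488 mol·L⁻¹.
Along a PFR/batch, dC_S/dC_A = −r_S/(r_R+r_S) = −k₂/(k₂+k₁·C_A).
Integrating from C_{A0} to C_A: C_S = (0.823/0.123)·ln[(0.823+0.123·4.14)/(0.823+0.123·2.49)] = 6.691·ln(1.332/1.129) = 1.107 mol·L⁻¹.
Then C_R = (C_{A0}−C_A) − C_S = 1.652 − 1.107 = 0.5446 mol·L⁻¹.
S̃_{R/S} = C_R/C_S = 0.5446/1.107 = 0.492.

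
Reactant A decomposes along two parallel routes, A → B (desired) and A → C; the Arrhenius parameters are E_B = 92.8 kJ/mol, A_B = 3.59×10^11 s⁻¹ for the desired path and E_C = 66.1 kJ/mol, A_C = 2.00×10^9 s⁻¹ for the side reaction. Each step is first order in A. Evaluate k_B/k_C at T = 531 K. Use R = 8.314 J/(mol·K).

0.424

k_B/k_C = (A_B/A_C)·exp[−(E_B−E_C)/(RT)] = (A_B/A_C)·exp[(E_C−E_B)/(RT)].
(E_C−E_B)/(RT) = (66.1−92.8)×10³/(8.314×531) = -26700/4415 = -6.048.
k_B/k_C = (3.59×10^11/2.00×10^9)·exp(-6.048) = 179.5 × 0.002363 = 0.424.
Since E_B > E_C, raising the temperature improves selectivity toward B.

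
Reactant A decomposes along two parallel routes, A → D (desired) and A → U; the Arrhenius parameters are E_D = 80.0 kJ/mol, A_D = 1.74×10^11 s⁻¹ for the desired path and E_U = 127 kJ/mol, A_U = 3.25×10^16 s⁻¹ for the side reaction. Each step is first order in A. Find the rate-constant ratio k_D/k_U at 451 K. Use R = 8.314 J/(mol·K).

1.49

With equal orders, S_{D/U} = k_D/k_U = (A_D/A_U)·exp[(E_U−E_D)/(RT)].
(E_U−E_D)/(RT) = (127−80.0)×10³/(8.314×451) = 47000/3750 = 12.53.
k_D/k_U = (1.74×10^11/3.25×10^16)·exp(12.53) = 5.354×10^-6 × 2.778×10^5 = 1.49.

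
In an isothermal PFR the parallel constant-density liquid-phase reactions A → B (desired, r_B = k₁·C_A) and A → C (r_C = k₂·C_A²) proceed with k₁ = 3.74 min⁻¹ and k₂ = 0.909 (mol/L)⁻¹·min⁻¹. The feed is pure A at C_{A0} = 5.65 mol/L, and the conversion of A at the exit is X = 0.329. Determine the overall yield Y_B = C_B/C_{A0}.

C_A = C_{A0}(1−X) = 3.791 mol/L.
Along a PFR/batch, dC_B/dC_A = −r_B/(r_B+r_C) = −k₁/(k₁+k₂·C_A).
Integrating from C_{A0} to C_A: C_B = (3.74/0.909)·ln[(3.74+0.909·5.65)/(3.74+0.909·3.79)] = 4.114·ln(8.876/7.186) = 0.8689 mol/L.
Y_B = C_B/C_{A0} = 0.8689/5.65 = 0.154.

0.154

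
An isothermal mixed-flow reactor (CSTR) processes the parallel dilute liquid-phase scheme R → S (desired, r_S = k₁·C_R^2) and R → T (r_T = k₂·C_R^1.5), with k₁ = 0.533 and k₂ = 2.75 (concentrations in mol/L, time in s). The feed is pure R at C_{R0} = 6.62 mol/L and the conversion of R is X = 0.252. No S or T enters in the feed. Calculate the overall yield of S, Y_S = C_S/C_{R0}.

Exit C_R = C_{R0}(1−X) = 6.62×0.748 = 4.952 mol/L.
In a CSTR the entire volume is at exit conditions, so r_S = 0.533×4.952^2 = 13.07 and r_T = 2.75×4.952^1.5 = 30.30.
Fraction of consumed R going to S: r_S/(r_S+r_T) = 0.3013.
C_S = 0.3013·C_{R0}·X = 0.3013×6.62×0.252 = 0.503 mol/L; Y_S = C_S/C_{R0} = 0.0759.

0.0759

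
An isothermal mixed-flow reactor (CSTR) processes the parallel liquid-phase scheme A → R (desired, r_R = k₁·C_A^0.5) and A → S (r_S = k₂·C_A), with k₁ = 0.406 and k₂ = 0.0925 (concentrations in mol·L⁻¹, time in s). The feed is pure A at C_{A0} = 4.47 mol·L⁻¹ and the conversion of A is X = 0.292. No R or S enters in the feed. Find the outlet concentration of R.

Exit C_A = C_{A0}(1−X) = 4.47×0.708 = 3.165 mol·L⁻¹.
Rates in a CSTR are evaluated at the outlet concentration: r_R = 0.406×3.165^0.5 = 0.7223, r_S = 0.0925×3.165 = 0.2927.
Fraction of consumed A going to R: r_R/(r_R+r_S) = 0.7116.
C_R = 0.7116·C_{A0}·X = 0.7116×4.47×0.292 = 0.929 mol·L⁻¹.

0.929 mol·L⁻¹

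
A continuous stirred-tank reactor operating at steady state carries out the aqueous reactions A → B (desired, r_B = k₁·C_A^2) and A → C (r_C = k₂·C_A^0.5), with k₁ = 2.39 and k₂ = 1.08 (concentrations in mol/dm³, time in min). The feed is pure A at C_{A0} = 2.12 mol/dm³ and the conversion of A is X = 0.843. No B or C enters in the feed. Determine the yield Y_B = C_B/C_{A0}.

0.251

Exit C_A = C_{A0}(1−X) = 2.12×0.157 = 0.3328 mol/dm³.
A CSTR operates uniformly at the exit composition, giving r_B = 0.2648 and r_C = 0.6231 (each k·C_A^n at C_A = 0.3328).
Fraction of consumed A going to B: r_B/(r_B+r_C) = 0.2982.
C_B = 0.2982·C_{A0}·X = 0.2982×2.12×0.843 = 0.533 mol/dm³; Y_B = C_B/C_{A0} = 0.251.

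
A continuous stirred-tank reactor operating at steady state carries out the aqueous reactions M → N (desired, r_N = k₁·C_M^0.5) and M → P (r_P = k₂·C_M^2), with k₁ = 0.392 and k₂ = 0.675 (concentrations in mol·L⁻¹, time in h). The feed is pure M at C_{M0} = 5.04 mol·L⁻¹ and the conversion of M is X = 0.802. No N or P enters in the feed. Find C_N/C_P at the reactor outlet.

Exit C_M = C_{M0}(1−X) = 5.04×0.198 = 0.9979 mol·L⁻¹.
In a CSTR the entire volume is at exit conditions, so r_N = 0.392×0.9979^0.5 = 0.3916 and r_P = 0.675×0.9979^2 = 0.6722.
Overall selectivity = C_N/C_P = r_Nτ/(r_Pτ) = r_N/r_P = 0.583.

0.583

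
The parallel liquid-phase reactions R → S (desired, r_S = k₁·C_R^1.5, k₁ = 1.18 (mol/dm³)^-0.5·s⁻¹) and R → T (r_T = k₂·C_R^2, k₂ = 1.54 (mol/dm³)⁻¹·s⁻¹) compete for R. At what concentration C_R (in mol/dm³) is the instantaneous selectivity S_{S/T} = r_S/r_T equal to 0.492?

2.43 mol/dm³

S_{S/T} = (k₁/k₂)·C_R^-0.5 ⇒ C_R = (S·k₂/k₁)^(-2).
= (0.492×1.54/1.18)^(-2) = (0.6421)^(-2) = 2.43 mol/dm³.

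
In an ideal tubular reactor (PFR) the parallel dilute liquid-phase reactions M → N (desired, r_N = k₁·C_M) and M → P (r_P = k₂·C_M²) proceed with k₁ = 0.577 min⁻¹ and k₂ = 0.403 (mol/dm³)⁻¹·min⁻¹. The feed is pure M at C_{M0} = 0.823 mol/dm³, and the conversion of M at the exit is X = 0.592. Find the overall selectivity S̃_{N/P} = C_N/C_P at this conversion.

C_M = C_{M0}(1−X) = 0.3358 mol/dm³.
Along a PFR/batch, dC_N/dC_M = −r_N/(r_N+r_P) = −k₁/(k₁+k₂·C_M).
Integrating from C_{M0} to C_M: C_N = (0.577/0.403)·ln[(0.577+0.403·0.823)/(0.577+0.403·0.336)] = 1.432·ln(0.9087/0.7123) = 0.3486 mol/dm³.
C_P = (C_{M0}−C_M)−C_N = 0.1387 mol/dm³; S̃_{N/P} = 0.3486/0.1387 = 2.51.

2.51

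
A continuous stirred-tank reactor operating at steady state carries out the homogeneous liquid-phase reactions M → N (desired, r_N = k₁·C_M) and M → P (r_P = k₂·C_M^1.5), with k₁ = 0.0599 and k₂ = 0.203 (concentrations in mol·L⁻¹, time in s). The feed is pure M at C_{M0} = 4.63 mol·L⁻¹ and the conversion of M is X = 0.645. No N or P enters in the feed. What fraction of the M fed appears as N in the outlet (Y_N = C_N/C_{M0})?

0.121

Exit C_M = C_{M0}(1−X) = 4.63×0.355 = 1.644 mol·L⁻¹.
Rates in a CSTR are evaluated at the outlet concentration: r_N = 0.0599×1.644 = 0.09845, r_P = 0.203×1.644^1.5 = 0.4278.
Fraction of consumed M going to N: r_N/(r_N+r_P) = 0.1871.
C_N = 0.1871·C_{M0}·X = 0.1871×4.63×0.645 = 0.559 mol·L⁻¹; Y_N = C_N/C_{M0} = 0.121.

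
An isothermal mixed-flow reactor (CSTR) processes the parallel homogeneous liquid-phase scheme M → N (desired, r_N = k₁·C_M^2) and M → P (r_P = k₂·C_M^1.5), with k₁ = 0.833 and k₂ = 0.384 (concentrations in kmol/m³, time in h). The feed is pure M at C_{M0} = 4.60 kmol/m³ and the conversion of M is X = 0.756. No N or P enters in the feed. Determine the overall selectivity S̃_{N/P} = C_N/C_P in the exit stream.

Exit C_M = C_{M0}(1−X) = 4.60×0.244 = 1.122 kmol/m³.
Rates in a CSTR are evaluated at the outlet concentration: r_N = 0.833×1.122^2 = 1.049, r_P = 0.384×1.122^1.5 = 0.4566.
Overall selectivity = C_N/C_P = r_Nτ/(r_Pτ) = r_N/r_P = 2.30.

2.30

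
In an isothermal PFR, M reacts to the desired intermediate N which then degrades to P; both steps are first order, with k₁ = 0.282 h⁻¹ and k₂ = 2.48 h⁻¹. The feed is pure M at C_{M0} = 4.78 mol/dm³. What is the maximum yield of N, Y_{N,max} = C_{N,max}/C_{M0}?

Evaluating C_N at τ_opt = ln(k₂/k₁)/(k₂−k₁) gives C_{N,max}/C_{M0} = (k₁/k₂)^[k₂/(k₂−k₁)].
= (0.282/2.48)^(2.48/(2.48−0.282)) = (0.1137)^(1.128) = 0.08603.

0.0860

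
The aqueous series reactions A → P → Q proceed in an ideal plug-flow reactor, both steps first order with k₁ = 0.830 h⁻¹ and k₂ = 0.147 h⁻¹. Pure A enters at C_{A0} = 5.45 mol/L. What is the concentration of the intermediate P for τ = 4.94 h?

The intermediate concentration in a first-order A→B→C sequence is C_P = k₁C_{A0}(e^(−k₁τ) − e^(−k₂τ))/(k₂−k₁).
e^(−k₁τ) = e^(−0.830×4.94) = e^(−4.100) = 0.01657; e^(−k₂τ) = e^(−0.7262) = 0.4838.
C_P = 0.830×5.45/(0.147−0.830) × (0.01657−0.4838) = (-6.623)×(-0.4672) = 3.094 mol/L.

3.09 mol/L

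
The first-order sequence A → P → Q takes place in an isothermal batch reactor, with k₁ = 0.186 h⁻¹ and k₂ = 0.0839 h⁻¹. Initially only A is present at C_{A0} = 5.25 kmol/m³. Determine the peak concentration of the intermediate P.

2.73 kmol/m³

Evaluating C_P at t_opt = ln(k₂/k₁)/(k₂−k₁) gives C_{P,max}/C_{A0} = (k₁/k₂)^[k₂/(k₂−k₁)].
= (0.186/0.0839)^(0.0839/(0.0839−0.186)) = (2.217)^(-0.8217) = 0.5199.
C_{P,max} = 0.5199×5.25 = 2.73 kmol/m³.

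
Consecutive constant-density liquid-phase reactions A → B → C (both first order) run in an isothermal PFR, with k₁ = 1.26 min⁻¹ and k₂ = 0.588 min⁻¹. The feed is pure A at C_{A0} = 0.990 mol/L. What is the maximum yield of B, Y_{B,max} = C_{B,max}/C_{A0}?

Evaluating C_B at τ_opt = ln(k₂/k₁)/(k₂−k₁) gives C_{B,max}/C_{A0} = (k₁/k₂)^[k₂/(k₂−k₁)].
= (1.26/0.588)^(0.588/(0.588−1.26)) = (2.143)^(-0.8750) = 0.5133.

0.513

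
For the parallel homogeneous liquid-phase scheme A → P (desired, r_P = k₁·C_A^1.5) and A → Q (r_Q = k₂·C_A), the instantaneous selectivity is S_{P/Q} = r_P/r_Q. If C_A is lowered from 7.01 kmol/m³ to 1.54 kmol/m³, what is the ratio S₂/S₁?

S_{P/Q} = (k₁/k₂)·C_A^0.5, so S₂/S₁ = (C_{A,2}/C_{A,1})^0.5.
= (1.54/7.01)^0.5 = (0.2197)^0.5 = 0.469.
Selectivity toward P falls as C_A falls — high-concentration operation is favoured.

0.469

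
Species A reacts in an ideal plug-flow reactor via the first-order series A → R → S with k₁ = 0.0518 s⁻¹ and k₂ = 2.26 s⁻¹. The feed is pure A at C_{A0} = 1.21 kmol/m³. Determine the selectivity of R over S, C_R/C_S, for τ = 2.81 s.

0.176

For first-order series with pure A initially, C_R(τ) = k₁C_{A0}/(k₂−k₁)·(e^(−k₁τ) − e^(−k₂τ)).
e^(−k₁τ) = e^(−0.0518×2.81) = e^(−0.1456) = 0.8645; e^(−k₂τ) = e^(−6.351) = 0.001746.
C_R = 0.0518×1.21/(2.26−0.0518) × (0.8645−0.001746) = 0.02838×0.8628 = 0.02449 kmol/m³.
C_A = C_{A0}e^(−k₁τ) = 1.046 kmol/m³, so C_S = C_{A0}−C_A−C_R = 0.1394 kmol/m³; C_R/C_S = 0.176.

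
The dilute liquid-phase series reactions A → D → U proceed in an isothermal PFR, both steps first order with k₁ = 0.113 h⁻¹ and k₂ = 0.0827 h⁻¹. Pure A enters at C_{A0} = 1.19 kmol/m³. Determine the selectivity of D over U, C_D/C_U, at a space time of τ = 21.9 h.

0.477

For first-order series with pure A initially, C_D(τ) = k₁C_{A0}/(k₂−k₁)·(e^(−k₁τ) − e^(−k₂τ)).
e^(−k₁τ) = e^(−0.113×21.9) = e^(−2.475) = 0.08419; e^(−k₂τ) = e^(−1.811) = 0.1635.
C_D = 0.113×1.19/(0.0827−0.113) × (0.08419−0.1635) = (-4.438)×(-0.07928) = 0.3518 kmol/m³.
C_A = C_{A0}e^(−k₁τ) = 0.1002 kmol/m³, so C_U = C_{A0}−C_A−C_D = 0.7380 kmol/m³; C_D/C_U = 0.477.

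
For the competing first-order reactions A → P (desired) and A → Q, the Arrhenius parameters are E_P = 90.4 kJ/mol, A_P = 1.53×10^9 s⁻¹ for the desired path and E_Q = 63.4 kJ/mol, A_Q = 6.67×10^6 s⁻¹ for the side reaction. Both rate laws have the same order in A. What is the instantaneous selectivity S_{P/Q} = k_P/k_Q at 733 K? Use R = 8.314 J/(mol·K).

2.73

With equal orders, S_{P/Q} = k_P/k_Q = (A_P/A_Q)·exp[(E_Q−E_P)/(RT)].
(E_Q−E_P)/(RT) = (63.4−90.4)×10³/(8.314×733) = -27000/6094 = -4.430.
k_P/k_Q = (1.53×10^9/6.67×10^6)·exp(-4.430) = 229.4 × 0.01191 = 2.73.
Since E_P > E_Q, raising the temperature improves selectivity toward P.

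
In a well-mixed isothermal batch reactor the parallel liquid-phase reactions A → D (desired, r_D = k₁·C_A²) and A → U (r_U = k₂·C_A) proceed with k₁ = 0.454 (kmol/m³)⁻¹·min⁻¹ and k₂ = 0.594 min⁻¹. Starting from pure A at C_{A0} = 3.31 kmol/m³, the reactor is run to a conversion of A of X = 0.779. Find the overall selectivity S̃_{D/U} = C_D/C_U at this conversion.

C_A = C_{A0}(1−X) = 0.7315 kmol/m³.
Along a PFR/batch, dC_U/dC_A = −r_U/(r_D+r_U) = −k₂/(k₂+k₁·C_A).
Integrating from C_{A0} to C_A: C_U = (0.594/0.454)·ln[(0.594+0.454·3.31)/(0.594+0.454·0.732)] = 1.308·ln(2.097/0.9261) = 1.069 kmol/m³.
Then C_D = (C_{A0}−C_A) − C_U = 2.578 − 1.069 = 1.509 kmol/m³.
S̃_{D/U} = C_D/C_U = 1.509/1.069 = 1.41.

1.41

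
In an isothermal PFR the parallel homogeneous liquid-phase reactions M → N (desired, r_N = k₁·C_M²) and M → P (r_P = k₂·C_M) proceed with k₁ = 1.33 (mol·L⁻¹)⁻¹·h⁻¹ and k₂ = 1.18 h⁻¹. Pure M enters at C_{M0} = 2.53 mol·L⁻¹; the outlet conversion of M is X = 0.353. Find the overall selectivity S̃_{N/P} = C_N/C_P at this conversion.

C_M = C_{M0}(1−X) = 1.637 mol·L⁻¹.
Along a PFR/batch, dC_P/dC_M = −r_P/(r_N+r_P) = −k₂/(k₂+k₁·C_M).
Integrating from C_{M0} to C_M: C_P = (1.18/1.33)·ln[(1.18+1.33·2.53)/(1.18+1.33·1.64)] = 0.8872·ln(4.545/3.357) = 0.2688 mol·L⁻¹.
Then C_N = (C_{M0}−C_M) − C_P = 0.8931 − 0.2688 = 0.6243 mol·L⁻¹.
S̃_{N/P} = C_N/C_P = 0.6243/0.2688 = 2.32.

2.32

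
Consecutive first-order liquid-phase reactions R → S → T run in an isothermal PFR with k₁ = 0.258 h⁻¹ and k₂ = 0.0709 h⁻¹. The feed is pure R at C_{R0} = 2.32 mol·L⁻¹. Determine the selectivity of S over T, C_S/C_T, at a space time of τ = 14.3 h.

0.915

For first-order series with pure R initially, C_S(τ) = k₁C_{R0}/(k₂−k₁)·(e^(−k₁τ) − e^(−k₂τ)).
e^(−k₁τ) = e^(−0.258×14.3) = e^(−3.689) = 0.02499; e^(−k₂τ) = e^(−1.014) = 0.3628.
C_S = 0.258×2.32/(0.0709−0.258) × (0.02499−0.3628) = (-3.199)×(-0.3378) = 1.081 mol·L⁻¹.
C_R = C_{R0}e^(−k₁τ) = 0.05797 mol·L⁻¹, so C_T = C_{R0}−C_R−C_S = 1.181 mol·L⁻¹; C_S/C_T = 0.915.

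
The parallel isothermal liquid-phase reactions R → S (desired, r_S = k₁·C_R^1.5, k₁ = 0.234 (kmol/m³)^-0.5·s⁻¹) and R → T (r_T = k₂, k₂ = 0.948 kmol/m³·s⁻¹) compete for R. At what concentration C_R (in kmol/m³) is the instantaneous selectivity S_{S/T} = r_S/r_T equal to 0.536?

1.68 kmol/m³

S_{S/T} = (k₁/k₂)·C_R^1.5 ⇒ C_R = (S·k₂/k₁)^(1/1.5).
= (0.536×0.948/0.234)^(0.6667) = (2.171)^(0.6667) = 1.68 kmol/m³.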